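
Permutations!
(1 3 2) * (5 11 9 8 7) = (1 3 2)(5 11 9 8 7) = [0, 3, 1, 2, 4, 11, 6, 5, 7, 8, 10, 9]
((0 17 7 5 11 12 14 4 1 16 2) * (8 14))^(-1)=[2, 4, 16, 3, 14, 7, 6, 17, 12, 9, 10, 5, 11, 13, 8, 15, 1, 0]=(0 2 16 1 4 14 8 12 11 5 7 17)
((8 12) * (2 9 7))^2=(12)(2 7 9)=[0, 1, 7, 3, 4, 5, 6, 9, 8, 2, 10, 11, 12]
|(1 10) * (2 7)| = 2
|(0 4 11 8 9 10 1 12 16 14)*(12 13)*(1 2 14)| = |(0 4 11 8 9 10 2 14)(1 13 12 16)| = 8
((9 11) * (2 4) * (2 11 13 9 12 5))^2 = (13)(2 11 5 4 12) = [0, 1, 11, 3, 12, 4, 6, 7, 8, 9, 10, 5, 2, 13]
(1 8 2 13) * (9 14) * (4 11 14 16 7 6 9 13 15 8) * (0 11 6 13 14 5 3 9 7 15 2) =(0 11 5 3 9 16 15 8)(1 4 6 7 13) =[11, 4, 2, 9, 6, 3, 7, 13, 0, 16, 10, 5, 12, 1, 14, 8, 15]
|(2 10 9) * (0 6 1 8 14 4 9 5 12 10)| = |(0 6 1 8 14 4 9 2)(5 12 10)| = 24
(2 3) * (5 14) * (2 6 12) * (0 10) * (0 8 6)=[10, 1, 3, 0, 4, 14, 12, 7, 6, 9, 8, 11, 2, 13, 5]=(0 10 8 6 12 2 3)(5 14)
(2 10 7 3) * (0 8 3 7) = [8, 1, 10, 2, 4, 5, 6, 7, 3, 9, 0] = (0 8 3 2 10)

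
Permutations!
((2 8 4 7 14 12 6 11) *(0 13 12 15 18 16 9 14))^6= (0 8 6)(2 12 7)(4 11 13)(9 14 15 18 16)= [8, 1, 12, 3, 11, 5, 0, 2, 6, 14, 10, 13, 7, 4, 15, 18, 9, 17, 16]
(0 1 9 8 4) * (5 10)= (0 1 9 8 4)(5 10)= [1, 9, 2, 3, 0, 10, 6, 7, 4, 8, 5]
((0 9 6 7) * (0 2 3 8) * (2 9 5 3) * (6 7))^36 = (9) = [0, 1, 2, 3, 4, 5, 6, 7, 8, 9]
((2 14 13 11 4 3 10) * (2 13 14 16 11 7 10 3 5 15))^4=(2 5 11)(4 16 15)(7 10 13)=[0, 1, 5, 3, 16, 11, 6, 10, 8, 9, 13, 2, 12, 7, 14, 4, 15]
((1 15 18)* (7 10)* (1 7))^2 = (1 18 10 15 7) = [0, 18, 2, 3, 4, 5, 6, 1, 8, 9, 15, 11, 12, 13, 14, 7, 16, 17, 10]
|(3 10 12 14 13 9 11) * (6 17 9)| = |(3 10 12 14 13 6 17 9 11)| = 9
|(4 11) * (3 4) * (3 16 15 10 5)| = 7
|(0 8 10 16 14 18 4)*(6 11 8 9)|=10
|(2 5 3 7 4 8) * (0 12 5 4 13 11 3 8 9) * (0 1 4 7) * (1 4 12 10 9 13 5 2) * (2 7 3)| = 40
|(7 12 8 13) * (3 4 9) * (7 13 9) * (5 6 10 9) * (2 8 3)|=|(13)(2 8 5 6 10 9)(3 4 7 12)|=12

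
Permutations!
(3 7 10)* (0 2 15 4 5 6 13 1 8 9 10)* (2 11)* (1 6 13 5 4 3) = (0 11 2 15 3 7)(1 8 9 10)(5 13 6) = [11, 8, 15, 7, 4, 13, 5, 0, 9, 10, 1, 2, 12, 6, 14, 3]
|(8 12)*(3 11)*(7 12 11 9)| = 6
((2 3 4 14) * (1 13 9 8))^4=(14)=[0, 1, 2, 3, 4, 5, 6, 7, 8, 9, 10, 11, 12, 13, 14]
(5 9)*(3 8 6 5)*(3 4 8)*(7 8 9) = (4 9)(5 7 8 6) = [0, 1, 2, 3, 9, 7, 5, 8, 6, 4]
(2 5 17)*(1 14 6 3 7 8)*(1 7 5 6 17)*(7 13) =(1 14 17 2 6 3 5)(7 8 13) =[0, 14, 6, 5, 4, 1, 3, 8, 13, 9, 10, 11, 12, 7, 17, 15, 16, 2]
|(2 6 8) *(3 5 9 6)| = 6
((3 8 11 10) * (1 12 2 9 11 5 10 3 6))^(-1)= [0, 6, 12, 11, 4, 8, 10, 7, 3, 2, 5, 9, 1]= (1 6 10 5 8 3 11 9 2 12)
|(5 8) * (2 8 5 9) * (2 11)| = 4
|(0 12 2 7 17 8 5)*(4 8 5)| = 6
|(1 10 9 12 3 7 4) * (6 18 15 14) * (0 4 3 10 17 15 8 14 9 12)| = 12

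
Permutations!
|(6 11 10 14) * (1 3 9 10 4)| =8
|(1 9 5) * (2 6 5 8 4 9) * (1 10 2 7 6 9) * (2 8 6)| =|(1 7 2 9 6 5 10 8 4)| =9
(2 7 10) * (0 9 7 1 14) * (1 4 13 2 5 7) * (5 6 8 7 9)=(0 5 9 1 14)(2 4 13)(6 8 7 10)=[5, 14, 4, 3, 13, 9, 8, 10, 7, 1, 6, 11, 12, 2, 0]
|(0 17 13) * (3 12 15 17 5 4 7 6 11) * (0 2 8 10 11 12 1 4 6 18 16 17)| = 60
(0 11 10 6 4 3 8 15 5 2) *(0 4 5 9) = (0 11 10 6 5 2 4 3 8 15 9) = [11, 1, 4, 8, 3, 2, 5, 7, 15, 0, 6, 10, 12, 13, 14, 9]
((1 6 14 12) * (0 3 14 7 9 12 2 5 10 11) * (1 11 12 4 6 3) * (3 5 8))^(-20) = (14)(0 12 5)(1 11 10) = [12, 11, 2, 3, 4, 0, 6, 7, 8, 9, 1, 10, 5, 13, 14]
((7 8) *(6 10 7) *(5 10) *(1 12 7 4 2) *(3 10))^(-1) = [0, 2, 4, 5, 10, 6, 8, 12, 7, 9, 3, 11, 1] = (1 2 4 10 3 5 6 8 7 12)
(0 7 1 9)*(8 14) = (0 7 1 9)(8 14) = [7, 9, 2, 3, 4, 5, 6, 1, 14, 0, 10, 11, 12, 13, 8]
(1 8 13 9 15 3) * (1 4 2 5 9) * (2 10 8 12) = (1 12 2 5 9 15 3 4 10 8 13) = [0, 12, 5, 4, 10, 9, 6, 7, 13, 15, 8, 11, 2, 1, 14, 3]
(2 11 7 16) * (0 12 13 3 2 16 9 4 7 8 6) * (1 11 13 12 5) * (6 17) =(0 5 1 11 8 17 6)(2 13 3)(4 7 9) =[5, 11, 13, 2, 7, 1, 0, 9, 17, 4, 10, 8, 12, 3, 14, 15, 16, 6]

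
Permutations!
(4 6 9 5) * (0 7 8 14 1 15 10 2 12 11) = (0 7 8 14 1 15 10 2 12 11)(4 6 9 5) = [7, 15, 12, 3, 6, 4, 9, 8, 14, 5, 2, 0, 11, 13, 1, 10]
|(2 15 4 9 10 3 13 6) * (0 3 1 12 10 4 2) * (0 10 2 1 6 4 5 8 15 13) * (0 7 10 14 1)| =|(0 3 7 10 6 14 1 12 2 13 4 9 5 8 15)| =15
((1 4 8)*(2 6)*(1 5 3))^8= (1 5 4 3 8)= [0, 5, 2, 8, 3, 4, 6, 7, 1]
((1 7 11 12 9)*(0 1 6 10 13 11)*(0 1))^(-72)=[0, 1, 2, 3, 4, 5, 6, 7, 8, 9, 10, 11, 12, 13]=(13)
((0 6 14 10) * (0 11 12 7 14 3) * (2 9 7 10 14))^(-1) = (14)(0 3 6)(2 7 9)(10 12 11) = [3, 1, 7, 6, 4, 5, 0, 9, 8, 2, 12, 10, 11, 13, 14]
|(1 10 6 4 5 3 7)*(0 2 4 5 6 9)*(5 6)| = 9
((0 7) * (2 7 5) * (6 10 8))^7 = (0 7 2 5)(6 10 8) = [7, 1, 5, 3, 4, 0, 10, 2, 6, 9, 8]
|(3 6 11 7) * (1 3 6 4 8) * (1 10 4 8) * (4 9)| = |(1 3 8 10 9 4)(6 11 7)| = 6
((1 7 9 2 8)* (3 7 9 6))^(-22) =(1 2)(3 6 7)(8 9) =[0, 2, 1, 6, 4, 5, 7, 3, 9, 8]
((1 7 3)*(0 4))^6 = [0, 1, 2, 3, 4, 5, 6, 7] = (7)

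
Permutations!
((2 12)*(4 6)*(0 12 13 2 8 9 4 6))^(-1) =(0 4 9 8 12)(2 13) =[4, 1, 13, 3, 9, 5, 6, 7, 12, 8, 10, 11, 0, 2]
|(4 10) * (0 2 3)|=6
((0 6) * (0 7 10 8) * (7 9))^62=(0 9 10)(6 7 8)=[9, 1, 2, 3, 4, 5, 7, 8, 6, 10, 0]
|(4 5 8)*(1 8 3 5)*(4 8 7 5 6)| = 6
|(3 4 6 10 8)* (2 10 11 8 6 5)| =|(2 10 6 11 8 3 4 5)| =8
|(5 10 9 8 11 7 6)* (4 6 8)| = 15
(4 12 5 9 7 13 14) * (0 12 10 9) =[12, 1, 2, 3, 10, 0, 6, 13, 8, 7, 9, 11, 5, 14, 4] =(0 12 5)(4 10 9 7 13 14)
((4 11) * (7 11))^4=(4 7 11)=[0, 1, 2, 3, 7, 5, 6, 11, 8, 9, 10, 4]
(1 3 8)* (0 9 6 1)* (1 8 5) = (0 9 6 8)(1 3 5) = [9, 3, 2, 5, 4, 1, 8, 7, 0, 6]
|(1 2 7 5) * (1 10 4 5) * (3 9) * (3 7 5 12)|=9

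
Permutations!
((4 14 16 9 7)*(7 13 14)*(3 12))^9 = (3 12)(4 7)(9 13 14 16) = [0, 1, 2, 12, 7, 5, 6, 4, 8, 13, 10, 11, 3, 14, 16, 15, 9]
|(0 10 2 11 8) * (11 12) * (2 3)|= |(0 10 3 2 12 11 8)|= 7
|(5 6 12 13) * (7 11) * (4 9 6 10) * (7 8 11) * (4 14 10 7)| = 14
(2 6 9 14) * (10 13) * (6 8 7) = [0, 1, 8, 3, 4, 5, 9, 6, 7, 14, 13, 11, 12, 10, 2] = (2 8 7 6 9 14)(10 13)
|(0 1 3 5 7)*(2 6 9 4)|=20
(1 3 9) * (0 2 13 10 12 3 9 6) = (0 2 13 10 12 3 6)(1 9) = [2, 9, 13, 6, 4, 5, 0, 7, 8, 1, 12, 11, 3, 10]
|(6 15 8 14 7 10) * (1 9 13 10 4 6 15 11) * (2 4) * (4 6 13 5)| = 13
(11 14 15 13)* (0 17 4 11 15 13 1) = (0 17 4 11 14 13 15 1) = [17, 0, 2, 3, 11, 5, 6, 7, 8, 9, 10, 14, 12, 15, 13, 1, 16, 4]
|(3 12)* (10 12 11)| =|(3 11 10 12)| =4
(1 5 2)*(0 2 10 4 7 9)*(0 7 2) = (1 5 10 4 2)(7 9) = [0, 5, 1, 3, 2, 10, 6, 9, 8, 7, 4]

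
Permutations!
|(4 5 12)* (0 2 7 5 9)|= 7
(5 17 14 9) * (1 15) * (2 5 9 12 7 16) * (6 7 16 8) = (1 15)(2 5 17 14 12 16)(6 7 8) = [0, 15, 5, 3, 4, 17, 7, 8, 6, 9, 10, 11, 16, 13, 12, 1, 2, 14]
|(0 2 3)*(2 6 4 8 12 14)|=|(0 6 4 8 12 14 2 3)|=8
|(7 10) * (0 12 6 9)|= |(0 12 6 9)(7 10)|= 4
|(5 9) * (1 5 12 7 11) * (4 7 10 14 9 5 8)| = 20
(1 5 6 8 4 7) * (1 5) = (4 7 5 6 8) = [0, 1, 2, 3, 7, 6, 8, 5, 4]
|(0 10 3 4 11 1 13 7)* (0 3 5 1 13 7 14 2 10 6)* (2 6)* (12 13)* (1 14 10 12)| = |(0 2 12 13 10 5 14 6)(1 7 3 4 11)| = 40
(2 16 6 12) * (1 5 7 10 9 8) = [0, 5, 16, 3, 4, 7, 12, 10, 1, 8, 9, 11, 2, 13, 14, 15, 6] = (1 5 7 10 9 8)(2 16 6 12)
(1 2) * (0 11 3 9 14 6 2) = [11, 0, 1, 9, 4, 5, 2, 7, 8, 14, 10, 3, 12, 13, 6] = (0 11 3 9 14 6 2 1)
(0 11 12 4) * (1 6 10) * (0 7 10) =(0 11 12 4 7 10 1 6) =[11, 6, 2, 3, 7, 5, 0, 10, 8, 9, 1, 12, 4]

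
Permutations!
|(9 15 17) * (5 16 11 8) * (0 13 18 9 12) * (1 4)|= |(0 13 18 9 15 17 12)(1 4)(5 16 11 8)|= 28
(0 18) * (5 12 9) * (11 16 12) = (0 18)(5 11 16 12 9) = [18, 1, 2, 3, 4, 11, 6, 7, 8, 5, 10, 16, 9, 13, 14, 15, 12, 17, 0]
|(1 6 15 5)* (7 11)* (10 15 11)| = |(1 6 11 7 10 15 5)| = 7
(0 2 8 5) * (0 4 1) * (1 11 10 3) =[2, 0, 8, 1, 11, 4, 6, 7, 5, 9, 3, 10] =(0 2 8 5 4 11 10 3 1)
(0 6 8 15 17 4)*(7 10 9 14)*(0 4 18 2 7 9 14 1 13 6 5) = (0 5)(1 13 6 8 15 17 18 2 7 10 14 9) = [5, 13, 7, 3, 4, 0, 8, 10, 15, 1, 14, 11, 12, 6, 9, 17, 16, 18, 2]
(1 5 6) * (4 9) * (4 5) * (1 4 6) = (1 6 4 9 5) = [0, 6, 2, 3, 9, 1, 4, 7, 8, 5]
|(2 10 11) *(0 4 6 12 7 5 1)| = |(0 4 6 12 7 5 1)(2 10 11)| = 21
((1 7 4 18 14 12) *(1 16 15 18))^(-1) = (1 4 7)(12 14 18 15 16) = [0, 4, 2, 3, 7, 5, 6, 1, 8, 9, 10, 11, 14, 13, 18, 16, 12, 17, 15]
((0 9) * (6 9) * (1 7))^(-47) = [6, 7, 2, 3, 4, 5, 9, 1, 8, 0] = (0 6 9)(1 7)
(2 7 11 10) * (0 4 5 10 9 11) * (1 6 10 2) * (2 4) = (0 2 7)(1 6 10)(4 5)(9 11) = [2, 6, 7, 3, 5, 4, 10, 0, 8, 11, 1, 9]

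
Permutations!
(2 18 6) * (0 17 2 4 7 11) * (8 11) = (0 17 2 18 6 4 7 8 11) = [17, 1, 18, 3, 7, 5, 4, 8, 11, 9, 10, 0, 12, 13, 14, 15, 16, 2, 6]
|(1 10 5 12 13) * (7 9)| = |(1 10 5 12 13)(7 9)| = 10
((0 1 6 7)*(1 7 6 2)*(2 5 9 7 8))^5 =(0 9 1 8 7 5 2) =[9, 8, 0, 3, 4, 2, 6, 5, 7, 1]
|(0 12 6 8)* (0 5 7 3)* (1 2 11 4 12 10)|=|(0 10 1 2 11 4 12 6 8 5 7 3)|=12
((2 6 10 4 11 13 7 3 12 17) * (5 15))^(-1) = (2 17 12 3 7 13 11 4 10 6)(5 15) = [0, 1, 17, 7, 10, 15, 2, 13, 8, 9, 6, 4, 3, 11, 14, 5, 16, 12]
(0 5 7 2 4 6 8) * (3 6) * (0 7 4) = (0 5 4 3 6 8 7 2) = [5, 1, 0, 6, 3, 4, 8, 2, 7]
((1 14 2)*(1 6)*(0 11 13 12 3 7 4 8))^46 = (0 4 3 13)(1 2)(6 14)(7 12 11 8) = [4, 2, 1, 13, 3, 5, 14, 12, 7, 9, 10, 8, 11, 0, 6]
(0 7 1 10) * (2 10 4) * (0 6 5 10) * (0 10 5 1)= (0 7)(1 4 2 10 6)= [7, 4, 10, 3, 2, 5, 1, 0, 8, 9, 6]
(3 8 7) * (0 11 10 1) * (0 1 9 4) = [11, 1, 2, 8, 0, 5, 6, 3, 7, 4, 9, 10] = (0 11 10 9 4)(3 8 7)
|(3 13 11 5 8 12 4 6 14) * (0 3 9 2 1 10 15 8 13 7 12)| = 39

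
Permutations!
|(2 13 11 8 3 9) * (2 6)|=|(2 13 11 8 3 9 6)|=7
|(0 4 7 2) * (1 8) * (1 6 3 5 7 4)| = |(0 1 8 6 3 5 7 2)| = 8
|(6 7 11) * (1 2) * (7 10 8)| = |(1 2)(6 10 8 7 11)| = 10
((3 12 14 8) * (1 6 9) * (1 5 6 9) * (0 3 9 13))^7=[6, 9, 2, 1, 4, 14, 8, 7, 3, 12, 10, 11, 13, 5, 0]=(0 6 8 3 1 9 12 13 5 14)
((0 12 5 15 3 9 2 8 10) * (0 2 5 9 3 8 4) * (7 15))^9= (0 4 2 10 8 15 7 5 9 12)= [4, 1, 10, 3, 2, 9, 6, 5, 15, 12, 8, 11, 0, 13, 14, 7]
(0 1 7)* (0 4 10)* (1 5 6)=(0 5 6 1 7 4 10)=[5, 7, 2, 3, 10, 6, 1, 4, 8, 9, 0]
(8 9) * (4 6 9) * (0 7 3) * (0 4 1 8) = (0 7 3 4 6 9)(1 8) = [7, 8, 2, 4, 6, 5, 9, 3, 1, 0]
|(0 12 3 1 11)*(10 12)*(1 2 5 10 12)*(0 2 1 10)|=|(0 12 3 1 11 2 5)|=7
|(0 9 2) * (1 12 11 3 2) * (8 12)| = 8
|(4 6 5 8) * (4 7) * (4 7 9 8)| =|(4 6 5)(8 9)| =6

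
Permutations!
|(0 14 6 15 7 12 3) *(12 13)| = |(0 14 6 15 7 13 12 3)| = 8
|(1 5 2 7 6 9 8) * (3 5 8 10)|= 14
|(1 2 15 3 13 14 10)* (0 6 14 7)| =10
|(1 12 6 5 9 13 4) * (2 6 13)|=|(1 12 13 4)(2 6 5 9)|=4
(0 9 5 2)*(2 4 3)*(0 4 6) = (0 9 5 6)(2 4 3) = [9, 1, 4, 2, 3, 6, 0, 7, 8, 5]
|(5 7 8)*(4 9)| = |(4 9)(5 7 8)| = 6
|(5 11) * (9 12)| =|(5 11)(9 12)| =2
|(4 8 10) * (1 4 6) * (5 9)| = |(1 4 8 10 6)(5 9)| = 10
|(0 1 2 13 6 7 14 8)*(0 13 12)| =20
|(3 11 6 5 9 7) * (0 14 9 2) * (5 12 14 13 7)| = |(0 13 7 3 11 6 12 14 9 5 2)| = 11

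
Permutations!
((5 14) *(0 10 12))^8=(14)(0 12 10)=[12, 1, 2, 3, 4, 5, 6, 7, 8, 9, 0, 11, 10, 13, 14]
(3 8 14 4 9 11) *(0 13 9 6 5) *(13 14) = (0 14 4 6 5)(3 8 13 9 11) = [14, 1, 2, 8, 6, 0, 5, 7, 13, 11, 10, 3, 12, 9, 4]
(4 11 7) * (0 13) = (0 13)(4 11 7) = [13, 1, 2, 3, 11, 5, 6, 4, 8, 9, 10, 7, 12, 0]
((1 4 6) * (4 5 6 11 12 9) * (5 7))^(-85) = [0, 6, 2, 3, 9, 7, 5, 1, 8, 12, 10, 4, 11] = (1 6 5 7)(4 9 12 11)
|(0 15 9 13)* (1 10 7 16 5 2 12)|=|(0 15 9 13)(1 10 7 16 5 2 12)|=28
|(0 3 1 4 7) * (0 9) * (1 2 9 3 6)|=8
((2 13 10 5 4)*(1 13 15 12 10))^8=[0, 1, 12, 3, 15, 2, 6, 7, 8, 9, 4, 11, 5, 13, 14, 10]=(2 12 5)(4 15 10)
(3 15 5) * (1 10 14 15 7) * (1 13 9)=(1 10 14 15 5 3 7 13 9)=[0, 10, 2, 7, 4, 3, 6, 13, 8, 1, 14, 11, 12, 9, 15, 5]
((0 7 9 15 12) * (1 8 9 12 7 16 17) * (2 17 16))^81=(17)=[0, 1, 2, 3, 4, 5, 6, 7, 8, 9, 10, 11, 12, 13, 14, 15, 16, 17]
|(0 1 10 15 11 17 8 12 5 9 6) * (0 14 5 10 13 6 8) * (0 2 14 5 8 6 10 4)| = 12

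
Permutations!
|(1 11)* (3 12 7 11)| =|(1 3 12 7 11)| =5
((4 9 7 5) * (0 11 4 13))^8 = (0 11 4 9 7 5 13) = [11, 1, 2, 3, 9, 13, 6, 5, 8, 7, 10, 4, 12, 0]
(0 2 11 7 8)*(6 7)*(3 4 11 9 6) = [2, 1, 9, 4, 11, 5, 7, 8, 0, 6, 10, 3] = (0 2 9 6 7 8)(3 4 11)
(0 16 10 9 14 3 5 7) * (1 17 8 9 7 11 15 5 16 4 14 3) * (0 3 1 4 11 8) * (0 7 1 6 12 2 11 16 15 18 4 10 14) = (0 16 14 10 1 17 7 3 15 5 8 9 6 12 2 11 18 4) = [16, 17, 11, 15, 0, 8, 12, 3, 9, 6, 1, 18, 2, 13, 10, 5, 14, 7, 4]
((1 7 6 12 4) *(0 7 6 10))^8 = (12)(0 10 7) = [10, 1, 2, 3, 4, 5, 6, 0, 8, 9, 7, 11, 12]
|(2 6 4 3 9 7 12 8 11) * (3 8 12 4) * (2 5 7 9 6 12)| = |(2 12)(3 6)(4 8 11 5 7)| = 10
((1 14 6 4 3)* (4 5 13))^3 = (1 5 3 6 4 14 13) = [0, 5, 2, 6, 14, 3, 4, 7, 8, 9, 10, 11, 12, 1, 13]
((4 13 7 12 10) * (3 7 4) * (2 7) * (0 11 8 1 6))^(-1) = (0 6 1 8 11)(2 3 10 12 7)(4 13) = [6, 8, 3, 10, 13, 5, 1, 2, 11, 9, 12, 0, 7, 4]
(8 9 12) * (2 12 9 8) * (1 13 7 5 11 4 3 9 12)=(1 13 7 5 11 4 3 9 12 2)=[0, 13, 1, 9, 3, 11, 6, 5, 8, 12, 10, 4, 2, 7]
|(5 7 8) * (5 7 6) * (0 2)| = |(0 2)(5 6)(7 8)| = 2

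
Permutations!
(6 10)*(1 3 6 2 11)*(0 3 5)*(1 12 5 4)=(0 3 6 10 2 11 12 5)(1 4)=[3, 4, 11, 6, 1, 0, 10, 7, 8, 9, 2, 12, 5]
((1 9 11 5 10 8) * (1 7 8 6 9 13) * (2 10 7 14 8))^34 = (14)(2 7 5 11 9 6 10) = [0, 1, 7, 3, 4, 11, 10, 5, 8, 6, 2, 9, 12, 13, 14]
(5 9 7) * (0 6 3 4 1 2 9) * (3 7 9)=[6, 2, 3, 4, 1, 0, 7, 5, 8, 9]=(9)(0 6 7 5)(1 2 3 4)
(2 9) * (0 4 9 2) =(0 4 9) =[4, 1, 2, 3, 9, 5, 6, 7, 8, 0]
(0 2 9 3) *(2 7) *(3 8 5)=(0 7 2 9 8 5 3)=[7, 1, 9, 0, 4, 3, 6, 2, 5, 8]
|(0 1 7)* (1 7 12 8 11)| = 4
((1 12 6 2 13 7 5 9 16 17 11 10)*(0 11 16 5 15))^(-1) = [15, 10, 6, 3, 4, 9, 12, 13, 8, 5, 11, 0, 1, 2, 14, 7, 17, 16] = (0 15 7 13 2 6 12 1 10 11)(5 9)(16 17)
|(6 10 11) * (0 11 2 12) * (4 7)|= |(0 11 6 10 2 12)(4 7)|= 6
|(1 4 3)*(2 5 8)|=3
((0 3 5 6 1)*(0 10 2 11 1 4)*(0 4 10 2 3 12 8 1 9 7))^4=[2, 7, 0, 3, 4, 5, 6, 1, 9, 8, 10, 12, 11]=(0 2)(1 7)(8 9)(11 12)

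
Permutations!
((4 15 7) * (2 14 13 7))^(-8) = (2 4 13)(7 14 15) = [0, 1, 4, 3, 13, 5, 6, 14, 8, 9, 10, 11, 12, 2, 15, 7]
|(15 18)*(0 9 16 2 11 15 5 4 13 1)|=|(0 9 16 2 11 15 18 5 4 13 1)|=11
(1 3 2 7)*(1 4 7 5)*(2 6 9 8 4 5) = [0, 3, 2, 6, 7, 1, 9, 5, 4, 8] = (1 3 6 9 8 4 7 5)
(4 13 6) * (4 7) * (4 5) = (4 13 6 7 5) = [0, 1, 2, 3, 13, 4, 7, 5, 8, 9, 10, 11, 12, 6]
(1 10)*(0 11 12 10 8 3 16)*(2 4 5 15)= (0 11 12 10 1 8 3 16)(2 4 5 15)= [11, 8, 4, 16, 5, 15, 6, 7, 3, 9, 1, 12, 10, 13, 14, 2, 0]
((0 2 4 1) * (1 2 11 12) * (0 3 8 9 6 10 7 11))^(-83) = [0, 11, 4, 12, 2, 5, 8, 6, 1, 3, 9, 10, 7] = (1 11 10 9 3 12 7 6 8)(2 4)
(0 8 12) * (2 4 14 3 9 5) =[8, 1, 4, 9, 14, 2, 6, 7, 12, 5, 10, 11, 0, 13, 3] =(0 8 12)(2 4 14 3 9 5)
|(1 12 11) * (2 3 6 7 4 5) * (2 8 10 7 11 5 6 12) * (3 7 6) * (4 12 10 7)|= 28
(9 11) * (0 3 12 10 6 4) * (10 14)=(0 3 12 14 10 6 4)(9 11)=[3, 1, 2, 12, 0, 5, 4, 7, 8, 11, 6, 9, 14, 13, 10]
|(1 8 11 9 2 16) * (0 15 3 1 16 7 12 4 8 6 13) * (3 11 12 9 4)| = |(16)(0 15 11 4 8 12 3 1 6 13)(2 7 9)| = 30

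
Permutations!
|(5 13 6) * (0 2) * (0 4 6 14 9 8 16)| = 10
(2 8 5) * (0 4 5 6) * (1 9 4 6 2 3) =(0 6)(1 9 4 5 3)(2 8) =[6, 9, 8, 1, 5, 3, 0, 7, 2, 4]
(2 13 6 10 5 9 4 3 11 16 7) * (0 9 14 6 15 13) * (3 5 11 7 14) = (0 9 4 5 3 7 2)(6 10 11 16 14)(13 15) = [9, 1, 0, 7, 5, 3, 10, 2, 8, 4, 11, 16, 12, 15, 6, 13, 14]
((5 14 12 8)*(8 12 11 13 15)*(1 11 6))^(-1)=(1 6 14 5 8 15 13 11)=[0, 6, 2, 3, 4, 8, 14, 7, 15, 9, 10, 1, 12, 11, 5, 13]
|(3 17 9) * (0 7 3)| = 5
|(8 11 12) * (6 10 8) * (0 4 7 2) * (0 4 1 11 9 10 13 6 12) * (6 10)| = 15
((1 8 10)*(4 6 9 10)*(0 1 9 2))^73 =(0 1 8 4 6 2)(9 10) =[1, 8, 0, 3, 6, 5, 2, 7, 4, 10, 9]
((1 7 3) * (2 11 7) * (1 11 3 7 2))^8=(2 11 3)=[0, 1, 11, 2, 4, 5, 6, 7, 8, 9, 10, 3]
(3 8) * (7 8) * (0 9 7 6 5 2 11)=[9, 1, 11, 6, 4, 2, 5, 8, 3, 7, 10, 0]=(0 9 7 8 3 6 5 2 11)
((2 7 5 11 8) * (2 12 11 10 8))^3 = (2 10 11 5 12 7 8) = [0, 1, 10, 3, 4, 12, 6, 8, 2, 9, 11, 5, 7]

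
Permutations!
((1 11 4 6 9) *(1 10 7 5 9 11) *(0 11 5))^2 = [4, 1, 2, 3, 5, 10, 9, 11, 8, 7, 0, 6] = (0 4 5 10)(6 9 7 11)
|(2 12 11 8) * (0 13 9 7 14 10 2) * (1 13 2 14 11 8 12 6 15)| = |(0 2 6 15 1 13 9 7 11 12 8)(10 14)| = 22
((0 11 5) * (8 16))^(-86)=[11, 1, 2, 3, 4, 0, 6, 7, 8, 9, 10, 5, 12, 13, 14, 15, 16]=(16)(0 11 5)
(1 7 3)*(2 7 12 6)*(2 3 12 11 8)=(1 11 8 2 7 12 6 3)=[0, 11, 7, 1, 4, 5, 3, 12, 2, 9, 10, 8, 6]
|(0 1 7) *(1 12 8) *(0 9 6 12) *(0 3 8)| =8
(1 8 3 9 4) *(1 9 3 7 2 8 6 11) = (1 6 11)(2 8 7)(4 9) = [0, 6, 8, 3, 9, 5, 11, 2, 7, 4, 10, 1]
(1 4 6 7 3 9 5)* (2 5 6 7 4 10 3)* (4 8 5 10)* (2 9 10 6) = (1 4 7 9 2 6 8 5)(3 10) = [0, 4, 6, 10, 7, 1, 8, 9, 5, 2, 3]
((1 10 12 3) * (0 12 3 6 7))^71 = (0 7 6 12)(1 3 10) = [7, 3, 2, 10, 4, 5, 12, 6, 8, 9, 1, 11, 0]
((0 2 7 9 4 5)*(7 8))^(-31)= (0 9 2 4 8 5 7)= [9, 1, 4, 3, 8, 7, 6, 0, 5, 2]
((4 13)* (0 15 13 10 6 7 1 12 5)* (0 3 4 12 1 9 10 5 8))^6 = [15, 1, 2, 3, 4, 5, 9, 10, 0, 6, 7, 11, 8, 12, 14, 13] = (0 15 13 12 8)(6 9)(7 10)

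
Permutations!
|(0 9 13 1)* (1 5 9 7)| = 3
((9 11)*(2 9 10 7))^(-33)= (2 11 7 9 10)= [0, 1, 11, 3, 4, 5, 6, 9, 8, 10, 2, 7]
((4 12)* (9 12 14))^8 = [0, 1, 2, 3, 4, 5, 6, 7, 8, 9, 10, 11, 12, 13, 14] = (14)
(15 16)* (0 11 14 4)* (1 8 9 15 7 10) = (0 11 14 4)(1 8 9 15 16 7 10) = [11, 8, 2, 3, 0, 5, 6, 10, 9, 15, 1, 14, 12, 13, 4, 16, 7]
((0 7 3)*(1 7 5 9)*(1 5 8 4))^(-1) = (0 3 7 1 4 8)(5 9) = [3, 4, 2, 7, 8, 9, 6, 1, 0, 5]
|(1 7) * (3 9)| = 2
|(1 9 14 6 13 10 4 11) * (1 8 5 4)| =|(1 9 14 6 13 10)(4 11 8 5)| =12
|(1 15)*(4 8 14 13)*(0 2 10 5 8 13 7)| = 14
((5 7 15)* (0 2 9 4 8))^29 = (0 8 4 9 2)(5 15 7) = [8, 1, 0, 3, 9, 15, 6, 5, 4, 2, 10, 11, 12, 13, 14, 7]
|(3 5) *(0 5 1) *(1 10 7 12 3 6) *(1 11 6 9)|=|(0 5 9 1)(3 10 7 12)(6 11)|=4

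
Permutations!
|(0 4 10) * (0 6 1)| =|(0 4 10 6 1)| =5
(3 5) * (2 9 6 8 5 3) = (2 9 6 8 5) = [0, 1, 9, 3, 4, 2, 8, 7, 5, 6]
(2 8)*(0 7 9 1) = (0 7 9 1)(2 8) = [7, 0, 8, 3, 4, 5, 6, 9, 2, 1]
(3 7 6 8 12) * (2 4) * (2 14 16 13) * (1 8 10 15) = [0, 8, 4, 7, 14, 5, 10, 6, 12, 9, 15, 11, 3, 2, 16, 1, 13] = (1 8 12 3 7 6 10 15)(2 4 14 16 13)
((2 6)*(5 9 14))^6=(14)=[0, 1, 2, 3, 4, 5, 6, 7, 8, 9, 10, 11, 12, 13, 14]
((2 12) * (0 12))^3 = (12) = [0, 1, 2, 3, 4, 5, 6, 7, 8, 9, 10, 11, 12]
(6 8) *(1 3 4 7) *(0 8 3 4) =[8, 4, 2, 0, 7, 5, 3, 1, 6] =(0 8 6 3)(1 4 7)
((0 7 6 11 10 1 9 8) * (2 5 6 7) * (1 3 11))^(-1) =[8, 6, 0, 10, 4, 2, 5, 7, 9, 1, 11, 3] =(0 8 9 1 6 5 2)(3 10 11)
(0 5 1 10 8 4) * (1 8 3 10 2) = (0 5 8 4)(1 2)(3 10) = [5, 2, 1, 10, 0, 8, 6, 7, 4, 9, 3]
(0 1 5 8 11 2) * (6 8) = [1, 5, 0, 3, 4, 6, 8, 7, 11, 9, 10, 2] = (0 1 5 6 8 11 2)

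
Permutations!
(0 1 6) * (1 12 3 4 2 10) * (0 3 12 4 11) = [4, 6, 10, 11, 2, 5, 3, 7, 8, 9, 1, 0, 12] = (12)(0 4 2 10 1 6 3 11)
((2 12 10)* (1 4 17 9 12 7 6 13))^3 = (1 9 2 13 17 10 6 4 12 7) = [0, 9, 13, 3, 12, 5, 4, 1, 8, 2, 6, 11, 7, 17, 14, 15, 16, 10]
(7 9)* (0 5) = [5, 1, 2, 3, 4, 0, 6, 9, 8, 7] = (0 5)(7 9)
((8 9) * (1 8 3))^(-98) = (1 9)(3 8) = [0, 9, 2, 8, 4, 5, 6, 7, 3, 1]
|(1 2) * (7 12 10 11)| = 4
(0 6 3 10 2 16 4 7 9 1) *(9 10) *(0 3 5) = [6, 3, 16, 9, 7, 0, 5, 10, 8, 1, 2, 11, 12, 13, 14, 15, 4] = (0 6 5)(1 3 9)(2 16 4 7 10)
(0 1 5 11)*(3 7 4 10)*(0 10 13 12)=(0 1 5 11 10 3 7 4 13 12)=[1, 5, 2, 7, 13, 11, 6, 4, 8, 9, 3, 10, 0, 12]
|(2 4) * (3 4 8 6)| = 5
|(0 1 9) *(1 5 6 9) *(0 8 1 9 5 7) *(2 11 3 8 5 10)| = |(0 7)(1 9 5 6 10 2 11 3 8)| = 18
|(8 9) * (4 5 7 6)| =4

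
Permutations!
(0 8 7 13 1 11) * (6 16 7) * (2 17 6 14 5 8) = (0 2 17 6 16 7 13 1 11)(5 8 14) = [2, 11, 17, 3, 4, 8, 16, 13, 14, 9, 10, 0, 12, 1, 5, 15, 7, 6]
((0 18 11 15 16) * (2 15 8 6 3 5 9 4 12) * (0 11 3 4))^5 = (18)(2 6 16 12 8 15 4 11) = [0, 1, 6, 3, 11, 5, 16, 7, 15, 9, 10, 2, 8, 13, 14, 4, 12, 17, 18]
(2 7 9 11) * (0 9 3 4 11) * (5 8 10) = [9, 1, 7, 4, 11, 8, 6, 3, 10, 0, 5, 2] = (0 9)(2 7 3 4 11)(5 8 10)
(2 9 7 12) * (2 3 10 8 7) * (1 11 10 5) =[0, 11, 9, 5, 4, 1, 6, 12, 7, 2, 8, 10, 3] =(1 11 10 8 7 12 3 5)(2 9)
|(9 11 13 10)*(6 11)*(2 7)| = |(2 7)(6 11 13 10 9)| = 10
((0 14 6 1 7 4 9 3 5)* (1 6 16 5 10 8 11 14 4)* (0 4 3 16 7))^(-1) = (0 1 7 14 11 8 10 3)(4 5 16 9) = [1, 7, 2, 0, 5, 16, 6, 14, 10, 4, 3, 8, 12, 13, 11, 15, 9]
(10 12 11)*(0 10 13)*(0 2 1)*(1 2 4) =(0 10 12 11 13 4 1) =[10, 0, 2, 3, 1, 5, 6, 7, 8, 9, 12, 13, 11, 4]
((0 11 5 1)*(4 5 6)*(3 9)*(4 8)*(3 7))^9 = [6, 11, 2, 3, 1, 0, 4, 7, 5, 9, 10, 8] = (0 6 4 1 11 8 5)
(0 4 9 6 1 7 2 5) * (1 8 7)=(0 4 9 6 8 7 2 5)=[4, 1, 5, 3, 9, 0, 8, 2, 7, 6]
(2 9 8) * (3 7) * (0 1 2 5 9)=[1, 2, 0, 7, 4, 9, 6, 3, 5, 8]=(0 1 2)(3 7)(5 9 8)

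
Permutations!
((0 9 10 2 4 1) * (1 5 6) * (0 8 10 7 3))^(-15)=(0 9 7 3)(1 6 5 4 2 10 8)=[9, 6, 10, 0, 2, 4, 5, 3, 1, 7, 8]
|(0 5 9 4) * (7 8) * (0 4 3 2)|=|(0 5 9 3 2)(7 8)|=10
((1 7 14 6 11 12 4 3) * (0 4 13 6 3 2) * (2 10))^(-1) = [2, 3, 10, 14, 0, 5, 13, 1, 8, 9, 4, 6, 11, 12, 7] = (0 2 10 4)(1 3 14 7)(6 13 12 11)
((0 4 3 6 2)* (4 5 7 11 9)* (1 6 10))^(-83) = (0 4 2 9 6 11 1 7 10 5 3) = [4, 7, 9, 0, 2, 3, 11, 10, 8, 6, 5, 1]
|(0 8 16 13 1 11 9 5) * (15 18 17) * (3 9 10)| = 30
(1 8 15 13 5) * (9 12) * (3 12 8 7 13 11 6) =[0, 7, 2, 12, 4, 1, 3, 13, 15, 8, 10, 6, 9, 5, 14, 11] =(1 7 13 5)(3 12 9 8 15 11 6)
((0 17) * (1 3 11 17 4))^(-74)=(0 11 1)(3 4 17)=[11, 0, 2, 4, 17, 5, 6, 7, 8, 9, 10, 1, 12, 13, 14, 15, 16, 3]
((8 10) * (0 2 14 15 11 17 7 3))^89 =(0 2 14 15 11 17 7 3)(8 10) =[2, 1, 14, 0, 4, 5, 6, 3, 10, 9, 8, 17, 12, 13, 15, 11, 16, 7]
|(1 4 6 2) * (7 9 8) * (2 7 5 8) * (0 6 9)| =|(0 6 7)(1 4 9 2)(5 8)| =12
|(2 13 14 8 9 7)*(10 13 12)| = 8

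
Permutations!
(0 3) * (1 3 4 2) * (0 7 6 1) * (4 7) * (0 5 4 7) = (1 3 7 6)(2 5 4) = [0, 3, 5, 7, 2, 4, 1, 6]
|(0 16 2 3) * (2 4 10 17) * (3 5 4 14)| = 20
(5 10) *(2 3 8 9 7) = [0, 1, 3, 8, 4, 10, 6, 2, 9, 7, 5] = (2 3 8 9 7)(5 10)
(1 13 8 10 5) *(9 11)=(1 13 8 10 5)(9 11)=[0, 13, 2, 3, 4, 1, 6, 7, 10, 11, 5, 9, 12, 8]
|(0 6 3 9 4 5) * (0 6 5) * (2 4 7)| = 8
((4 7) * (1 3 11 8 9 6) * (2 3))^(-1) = (1 6 9 8 11 3 2)(4 7) = [0, 6, 1, 2, 7, 5, 9, 4, 11, 8, 10, 3]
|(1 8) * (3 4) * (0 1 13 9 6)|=6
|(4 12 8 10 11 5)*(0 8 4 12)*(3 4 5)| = 6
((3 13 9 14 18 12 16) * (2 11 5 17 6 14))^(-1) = (2 9 13 3 16 12 18 14 6 17 5 11) = [0, 1, 9, 16, 4, 11, 17, 7, 8, 13, 10, 2, 18, 3, 6, 15, 12, 5, 14]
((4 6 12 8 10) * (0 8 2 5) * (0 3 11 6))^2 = (0 10)(2 3 6)(4 8)(5 11 12) = [10, 1, 3, 6, 8, 11, 2, 7, 4, 9, 0, 12, 5]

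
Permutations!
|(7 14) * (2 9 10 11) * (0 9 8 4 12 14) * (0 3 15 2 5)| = 40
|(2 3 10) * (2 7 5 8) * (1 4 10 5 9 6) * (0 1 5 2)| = |(0 1 4 10 7 9 6 5 8)(2 3)| = 18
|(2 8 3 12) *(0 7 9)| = 12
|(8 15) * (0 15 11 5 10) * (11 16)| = 7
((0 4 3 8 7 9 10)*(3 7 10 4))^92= [0, 1, 2, 3, 9, 5, 6, 4, 8, 7, 10]= (10)(4 9 7)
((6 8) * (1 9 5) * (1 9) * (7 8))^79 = [0, 1, 2, 3, 4, 9, 7, 8, 6, 5] = (5 9)(6 7 8)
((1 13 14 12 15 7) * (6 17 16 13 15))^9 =(6 13)(12 16)(14 17) =[0, 1, 2, 3, 4, 5, 13, 7, 8, 9, 10, 11, 16, 6, 17, 15, 12, 14]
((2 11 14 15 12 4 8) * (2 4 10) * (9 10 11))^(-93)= [0, 1, 2, 3, 8, 5, 6, 7, 4, 9, 10, 12, 15, 13, 11, 14]= (4 8)(11 12 15 14)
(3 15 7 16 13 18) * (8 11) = (3 15 7 16 13 18)(8 11) = [0, 1, 2, 15, 4, 5, 6, 16, 11, 9, 10, 8, 12, 18, 14, 7, 13, 17, 3]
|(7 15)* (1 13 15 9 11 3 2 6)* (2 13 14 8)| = 30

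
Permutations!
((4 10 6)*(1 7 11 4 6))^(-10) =(11) =[0, 1, 2, 3, 4, 5, 6, 7, 8, 9, 10, 11]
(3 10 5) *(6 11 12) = [0, 1, 2, 10, 4, 3, 11, 7, 8, 9, 5, 12, 6] = (3 10 5)(6 11 12)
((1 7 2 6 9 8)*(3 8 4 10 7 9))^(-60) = (1 10 6)(2 8 4)(3 9 7) = [0, 10, 8, 9, 2, 5, 1, 3, 4, 7, 6]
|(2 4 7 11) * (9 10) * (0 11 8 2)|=4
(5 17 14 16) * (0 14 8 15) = (0 14 16 5 17 8 15) = [14, 1, 2, 3, 4, 17, 6, 7, 15, 9, 10, 11, 12, 13, 16, 0, 5, 8]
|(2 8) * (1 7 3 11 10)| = 10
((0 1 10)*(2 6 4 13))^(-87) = (2 6 4 13) = [0, 1, 6, 3, 13, 5, 4, 7, 8, 9, 10, 11, 12, 2]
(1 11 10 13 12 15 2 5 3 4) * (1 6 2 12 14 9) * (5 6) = (1 11 10 13 14 9)(2 6)(3 4 5)(12 15) = [0, 11, 6, 4, 5, 3, 2, 7, 8, 1, 13, 10, 15, 14, 9, 12]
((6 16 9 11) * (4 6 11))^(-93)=(4 9 16 6)=[0, 1, 2, 3, 9, 5, 4, 7, 8, 16, 10, 11, 12, 13, 14, 15, 6]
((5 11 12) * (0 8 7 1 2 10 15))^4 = (0 2 8 10 7 15 1)(5 11 12) = [2, 0, 8, 3, 4, 11, 6, 15, 10, 9, 7, 12, 5, 13, 14, 1]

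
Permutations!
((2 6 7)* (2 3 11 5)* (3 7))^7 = (2 3 5 6 11) = [0, 1, 3, 5, 4, 6, 11, 7, 8, 9, 10, 2]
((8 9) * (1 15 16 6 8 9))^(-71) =(1 8 6 16 15) =[0, 8, 2, 3, 4, 5, 16, 7, 6, 9, 10, 11, 12, 13, 14, 1, 15]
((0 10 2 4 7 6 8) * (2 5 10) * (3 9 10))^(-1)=(0 8 6 7 4 2)(3 5 10 9)=[8, 1, 0, 5, 2, 10, 7, 4, 6, 3, 9]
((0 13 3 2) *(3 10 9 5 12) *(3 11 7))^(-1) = [2, 1, 3, 7, 4, 9, 6, 11, 8, 10, 13, 12, 5, 0] = (0 2 3 7 11 12 5 9 10 13)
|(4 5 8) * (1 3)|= |(1 3)(4 5 8)|= 6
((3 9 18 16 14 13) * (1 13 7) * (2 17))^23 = (1 7 14 16 18 9 3 13)(2 17) = [0, 7, 17, 13, 4, 5, 6, 14, 8, 3, 10, 11, 12, 1, 16, 15, 18, 2, 9]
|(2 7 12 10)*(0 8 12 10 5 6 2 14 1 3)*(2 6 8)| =21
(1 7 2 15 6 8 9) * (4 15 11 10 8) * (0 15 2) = (0 15 6 4 2 11 10 8 9 1 7) = [15, 7, 11, 3, 2, 5, 4, 0, 9, 1, 8, 10, 12, 13, 14, 6]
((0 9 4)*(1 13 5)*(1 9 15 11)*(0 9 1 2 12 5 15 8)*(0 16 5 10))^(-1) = (0 10 12 2 11 15 13 1 5 16 8)(4 9) = [10, 5, 11, 3, 9, 16, 6, 7, 0, 4, 12, 15, 2, 1, 14, 13, 8]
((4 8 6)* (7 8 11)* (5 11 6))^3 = (4 6)(5 8 7 11) = [0, 1, 2, 3, 6, 8, 4, 11, 7, 9, 10, 5]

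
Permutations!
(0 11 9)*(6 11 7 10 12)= [7, 1, 2, 3, 4, 5, 11, 10, 8, 0, 12, 9, 6]= (0 7 10 12 6 11 9)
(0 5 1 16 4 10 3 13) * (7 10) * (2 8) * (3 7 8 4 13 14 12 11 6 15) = (0 5 1 16 13)(2 4 8)(3 14 12 11 6 15)(7 10) = [5, 16, 4, 14, 8, 1, 15, 10, 2, 9, 7, 6, 11, 0, 12, 3, 13]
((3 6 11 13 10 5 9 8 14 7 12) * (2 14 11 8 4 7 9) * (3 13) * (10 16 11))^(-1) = (2 5 10 8 6 3 11 16 13 12 7 4 9 14) = [0, 1, 5, 11, 9, 10, 3, 4, 6, 14, 8, 16, 7, 12, 2, 15, 13]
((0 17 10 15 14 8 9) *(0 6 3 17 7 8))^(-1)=(0 14 15 10 17 3 6 9 8 7)=[14, 1, 2, 6, 4, 5, 9, 0, 7, 8, 17, 11, 12, 13, 15, 10, 16, 3]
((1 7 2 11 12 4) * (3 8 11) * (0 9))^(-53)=(0 9)(1 3 12 7 8 4 2 11)=[9, 3, 11, 12, 2, 5, 6, 8, 4, 0, 10, 1, 7]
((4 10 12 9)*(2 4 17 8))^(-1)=(2 8 17 9 12 10 4)=[0, 1, 8, 3, 2, 5, 6, 7, 17, 12, 4, 11, 10, 13, 14, 15, 16, 9]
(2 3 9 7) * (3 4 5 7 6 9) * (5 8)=[0, 1, 4, 3, 8, 7, 9, 2, 5, 6]=(2 4 8 5 7)(6 9)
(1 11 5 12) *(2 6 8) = (1 11 5 12)(2 6 8) = [0, 11, 6, 3, 4, 12, 8, 7, 2, 9, 10, 5, 1]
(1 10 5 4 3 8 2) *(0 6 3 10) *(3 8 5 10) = (10)(0 6 8 2 1)(3 5 4) = [6, 0, 1, 5, 3, 4, 8, 7, 2, 9, 10]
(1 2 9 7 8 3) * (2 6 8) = [0, 6, 9, 1, 4, 5, 8, 2, 3, 7] = (1 6 8 3)(2 9 7)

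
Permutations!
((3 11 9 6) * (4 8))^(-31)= (3 11 9 6)(4 8)= [0, 1, 2, 11, 8, 5, 3, 7, 4, 6, 10, 9]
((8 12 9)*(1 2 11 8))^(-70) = (1 11 12)(2 8 9) = [0, 11, 8, 3, 4, 5, 6, 7, 9, 2, 10, 12, 1]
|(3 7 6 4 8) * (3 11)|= 6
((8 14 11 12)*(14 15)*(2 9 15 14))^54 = [0, 1, 2, 3, 4, 5, 6, 7, 11, 9, 10, 8, 14, 13, 12, 15] = (15)(8 11)(12 14)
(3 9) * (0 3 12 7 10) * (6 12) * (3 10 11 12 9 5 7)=[10, 1, 2, 5, 4, 7, 9, 11, 8, 6, 0, 12, 3]=(0 10)(3 5 7 11 12)(6 9)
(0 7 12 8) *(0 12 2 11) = [7, 1, 11, 3, 4, 5, 6, 2, 12, 9, 10, 0, 8] = (0 7 2 11)(8 12)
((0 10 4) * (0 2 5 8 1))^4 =(0 5 10 8 4 1 2) =[5, 2, 0, 3, 1, 10, 6, 7, 4, 9, 8]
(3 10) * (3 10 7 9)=(10)(3 7 9)=[0, 1, 2, 7, 4, 5, 6, 9, 8, 3, 10]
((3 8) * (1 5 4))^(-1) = (1 4 5)(3 8) = [0, 4, 2, 8, 5, 1, 6, 7, 3]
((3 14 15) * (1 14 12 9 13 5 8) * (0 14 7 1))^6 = (0 13 3)(5 12 14)(8 9 15) = [13, 1, 2, 0, 4, 12, 6, 7, 9, 15, 10, 11, 14, 3, 5, 8]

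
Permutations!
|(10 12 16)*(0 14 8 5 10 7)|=|(0 14 8 5 10 12 16 7)|=8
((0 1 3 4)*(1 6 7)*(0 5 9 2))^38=(0 7 3 5 2 6 1 4 9)=[7, 4, 6, 5, 9, 2, 1, 3, 8, 0]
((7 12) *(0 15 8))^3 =(15)(7 12) =[0, 1, 2, 3, 4, 5, 6, 12, 8, 9, 10, 11, 7, 13, 14, 15]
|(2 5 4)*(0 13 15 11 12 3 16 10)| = 24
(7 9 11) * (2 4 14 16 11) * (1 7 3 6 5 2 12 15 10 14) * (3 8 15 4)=[0, 7, 3, 6, 1, 2, 5, 9, 15, 12, 14, 8, 4, 13, 16, 10, 11]=(1 7 9 12 4)(2 3 6 5)(8 15 10 14 16 11)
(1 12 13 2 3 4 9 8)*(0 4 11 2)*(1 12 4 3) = (0 3 11 2 1 4 9 8 12 13) = [3, 4, 1, 11, 9, 5, 6, 7, 12, 8, 10, 2, 13, 0]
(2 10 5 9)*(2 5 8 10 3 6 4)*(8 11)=(2 3 6 4)(5 9)(8 10 11)=[0, 1, 3, 6, 2, 9, 4, 7, 10, 5, 11, 8]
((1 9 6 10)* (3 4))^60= [0, 1, 2, 3, 4, 5, 6, 7, 8, 9, 10]= (10)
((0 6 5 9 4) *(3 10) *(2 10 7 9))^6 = (0 7 2)(3 5 4)(6 9 10) = [7, 1, 0, 5, 3, 4, 9, 2, 8, 10, 6]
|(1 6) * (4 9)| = 2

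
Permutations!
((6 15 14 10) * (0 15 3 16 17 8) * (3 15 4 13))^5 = (0 17 3 4 8 16 13)(6 15 14 10) = [17, 1, 2, 4, 8, 5, 15, 7, 16, 9, 6, 11, 12, 0, 10, 14, 13, 3]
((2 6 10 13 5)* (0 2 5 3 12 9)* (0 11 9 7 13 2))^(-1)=(2 10 6)(3 13 7 12)(9 11)=[0, 1, 10, 13, 4, 5, 2, 12, 8, 11, 6, 9, 3, 7]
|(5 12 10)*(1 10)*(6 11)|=|(1 10 5 12)(6 11)|=4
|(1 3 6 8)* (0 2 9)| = |(0 2 9)(1 3 6 8)| = 12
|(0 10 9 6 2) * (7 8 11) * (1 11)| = 20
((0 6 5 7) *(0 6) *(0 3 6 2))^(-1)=[2, 1, 7, 0, 4, 6, 3, 5]=(0 2 7 5 6 3)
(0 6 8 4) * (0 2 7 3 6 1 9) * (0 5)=(0 1 9 5)(2 7 3 6 8 4)=[1, 9, 7, 6, 2, 0, 8, 3, 4, 5]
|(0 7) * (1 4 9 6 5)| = |(0 7)(1 4 9 6 5)| = 10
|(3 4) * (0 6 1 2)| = |(0 6 1 2)(3 4)| = 4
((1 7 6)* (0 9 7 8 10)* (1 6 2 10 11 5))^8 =[2, 1, 9, 3, 4, 5, 6, 0, 8, 10, 7, 11] =(11)(0 2 9 10 7)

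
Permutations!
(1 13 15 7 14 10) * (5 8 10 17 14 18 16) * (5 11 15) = (1 13 5 8 10)(7 18 16 11 15)(14 17) = [0, 13, 2, 3, 4, 8, 6, 18, 10, 9, 1, 15, 12, 5, 17, 7, 11, 14, 16]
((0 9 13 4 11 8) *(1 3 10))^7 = (0 9 13 4 11 8)(1 3 10) = [9, 3, 2, 10, 11, 5, 6, 7, 0, 13, 1, 8, 12, 4]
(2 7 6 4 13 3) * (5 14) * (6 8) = (2 7 8 6 4 13 3)(5 14) = [0, 1, 7, 2, 13, 14, 4, 8, 6, 9, 10, 11, 12, 3, 5]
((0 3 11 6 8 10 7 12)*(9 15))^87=(0 12 7 10 8 6 11 3)(9 15)=[12, 1, 2, 0, 4, 5, 11, 10, 6, 15, 8, 3, 7, 13, 14, 9]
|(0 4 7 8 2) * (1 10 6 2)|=8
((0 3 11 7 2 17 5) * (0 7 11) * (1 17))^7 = (0 3)(1 5 2 17 7) = [3, 5, 17, 0, 4, 2, 6, 1, 8, 9, 10, 11, 12, 13, 14, 15, 16, 7]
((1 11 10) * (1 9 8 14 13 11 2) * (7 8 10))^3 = [0, 2, 1, 3, 4, 5, 6, 13, 11, 10, 9, 14, 12, 8, 7] = (1 2)(7 13 8 11 14)(9 10)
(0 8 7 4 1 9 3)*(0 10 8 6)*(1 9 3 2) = (0 6)(1 3 10 8 7 4 9 2) = [6, 3, 1, 10, 9, 5, 0, 4, 7, 2, 8]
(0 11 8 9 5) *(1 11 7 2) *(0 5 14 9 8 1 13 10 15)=(0 7 2 13 10 15)(1 11)(9 14)=[7, 11, 13, 3, 4, 5, 6, 2, 8, 14, 15, 1, 12, 10, 9, 0]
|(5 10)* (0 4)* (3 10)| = |(0 4)(3 10 5)| = 6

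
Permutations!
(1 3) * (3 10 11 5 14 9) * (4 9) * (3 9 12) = (1 10 11 5 14 4 12 3) = [0, 10, 2, 1, 12, 14, 6, 7, 8, 9, 11, 5, 3, 13, 4]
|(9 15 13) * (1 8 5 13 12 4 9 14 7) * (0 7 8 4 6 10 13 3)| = |(0 7 1 4 9 15 12 6 10 13 14 8 5 3)| = 14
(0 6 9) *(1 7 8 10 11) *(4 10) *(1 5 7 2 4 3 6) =(0 1 2 4 10 11 5 7 8 3 6 9) =[1, 2, 4, 6, 10, 7, 9, 8, 3, 0, 11, 5]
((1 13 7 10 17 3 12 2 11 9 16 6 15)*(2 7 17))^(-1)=[0, 15, 10, 17, 4, 5, 16, 12, 8, 11, 7, 2, 3, 1, 14, 6, 9, 13]=(1 15 6 16 9 11 2 10 7 12 3 17 13)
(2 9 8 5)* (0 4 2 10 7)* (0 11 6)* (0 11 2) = (0 4)(2 9 8 5 10 7)(6 11) = [4, 1, 9, 3, 0, 10, 11, 2, 5, 8, 7, 6]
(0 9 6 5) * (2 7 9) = (0 2 7 9 6 5) = [2, 1, 7, 3, 4, 0, 5, 9, 8, 6]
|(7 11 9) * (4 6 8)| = |(4 6 8)(7 11 9)| = 3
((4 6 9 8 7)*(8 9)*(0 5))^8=(9)=[0, 1, 2, 3, 4, 5, 6, 7, 8, 9]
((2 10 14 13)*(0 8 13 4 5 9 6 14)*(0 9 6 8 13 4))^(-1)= (0 14 6 5 4 8 9 10 2 13)= [14, 1, 13, 3, 8, 4, 5, 7, 9, 10, 2, 11, 12, 0, 6]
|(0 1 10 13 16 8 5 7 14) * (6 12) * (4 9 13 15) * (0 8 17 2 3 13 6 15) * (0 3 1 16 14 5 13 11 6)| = |(0 16 17 2 1 10 3 11 6 12 15 4 9)(5 7)(8 13 14)| = 78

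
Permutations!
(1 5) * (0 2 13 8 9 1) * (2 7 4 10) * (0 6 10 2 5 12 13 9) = (0 7 4 2 9 1 12 13 8)(5 6 10) = [7, 12, 9, 3, 2, 6, 10, 4, 0, 1, 5, 11, 13, 8]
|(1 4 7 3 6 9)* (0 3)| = 7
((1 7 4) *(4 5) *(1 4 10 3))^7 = [0, 5, 2, 7, 4, 3, 6, 10, 8, 9, 1] = (1 5 3 7 10)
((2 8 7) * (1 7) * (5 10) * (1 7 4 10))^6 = (1 10)(4 5) = [0, 10, 2, 3, 5, 4, 6, 7, 8, 9, 1]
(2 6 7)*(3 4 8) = (2 6 7)(3 4 8) = [0, 1, 6, 4, 8, 5, 7, 2, 3]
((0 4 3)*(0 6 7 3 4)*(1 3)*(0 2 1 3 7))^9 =[7, 6, 3, 2, 4, 5, 1, 0] =(0 7)(1 6)(2 3)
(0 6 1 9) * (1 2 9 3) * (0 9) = [6, 3, 0, 1, 4, 5, 2, 7, 8, 9] = (9)(0 6 2)(1 3)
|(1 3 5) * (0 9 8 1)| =6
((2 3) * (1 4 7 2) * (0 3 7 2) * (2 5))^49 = [0, 1, 2, 3, 4, 5, 6, 7] = (7)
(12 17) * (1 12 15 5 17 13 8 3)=(1 12 13 8 3)(5 17 15)=[0, 12, 2, 1, 4, 17, 6, 7, 3, 9, 10, 11, 13, 8, 14, 5, 16, 15]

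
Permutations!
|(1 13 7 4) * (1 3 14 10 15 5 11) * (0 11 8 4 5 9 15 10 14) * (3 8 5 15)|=|(0 11 1 13 7 15 9 3)(4 8)|=8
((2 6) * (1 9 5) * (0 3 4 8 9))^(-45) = (0 9 3 5 4 1 8)(2 6) = [9, 8, 6, 5, 1, 4, 2, 7, 0, 3]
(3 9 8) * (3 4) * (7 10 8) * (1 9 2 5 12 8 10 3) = [0, 9, 5, 2, 1, 12, 6, 3, 4, 7, 10, 11, 8] = (1 9 7 3 2 5 12 8 4)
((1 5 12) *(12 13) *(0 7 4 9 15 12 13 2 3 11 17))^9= (0 3 1 9)(2 12 4 17)(5 15 7 11)= [3, 9, 12, 1, 17, 15, 6, 11, 8, 0, 10, 5, 4, 13, 14, 7, 16, 2]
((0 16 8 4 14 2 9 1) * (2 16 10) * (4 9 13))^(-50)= (16)= [0, 1, 2, 3, 4, 5, 6, 7, 8, 9, 10, 11, 12, 13, 14, 15, 16]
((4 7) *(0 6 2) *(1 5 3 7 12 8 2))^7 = (0 12 3 6 8 7 1 2 4 5) = [12, 2, 4, 6, 5, 0, 8, 1, 7, 9, 10, 11, 3]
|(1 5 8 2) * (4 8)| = |(1 5 4 8 2)| = 5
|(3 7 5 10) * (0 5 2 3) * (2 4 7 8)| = 6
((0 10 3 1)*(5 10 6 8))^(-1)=(0 1 3 10 5 8 6)=[1, 3, 2, 10, 4, 8, 0, 7, 6, 9, 5]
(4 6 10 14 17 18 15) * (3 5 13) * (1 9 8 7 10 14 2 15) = (1 9 8 7 10 2 15 4 6 14 17 18)(3 5 13) = [0, 9, 15, 5, 6, 13, 14, 10, 7, 8, 2, 11, 12, 3, 17, 4, 16, 18, 1]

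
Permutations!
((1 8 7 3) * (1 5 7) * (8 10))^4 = [0, 10, 2, 5, 4, 7, 6, 3, 1, 9, 8] = (1 10 8)(3 5 7)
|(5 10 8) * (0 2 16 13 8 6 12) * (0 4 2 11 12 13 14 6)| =|(0 11 12 4 2 16 14 6 13 8 5 10)| =12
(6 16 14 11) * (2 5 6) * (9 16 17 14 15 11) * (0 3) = [3, 1, 5, 0, 4, 6, 17, 7, 8, 16, 10, 2, 12, 13, 9, 11, 15, 14] = (0 3)(2 5 6 17 14 9 16 15 11)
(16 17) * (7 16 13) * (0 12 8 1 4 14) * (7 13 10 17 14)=[12, 4, 2, 3, 7, 5, 6, 16, 1, 9, 17, 11, 8, 13, 0, 15, 14, 10]=(0 12 8 1 4 7 16 14)(10 17)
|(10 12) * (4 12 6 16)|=5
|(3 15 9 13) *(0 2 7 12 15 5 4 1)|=11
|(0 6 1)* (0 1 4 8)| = |(0 6 4 8)| = 4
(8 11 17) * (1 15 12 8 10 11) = (1 15 12 8)(10 11 17) = [0, 15, 2, 3, 4, 5, 6, 7, 1, 9, 11, 17, 8, 13, 14, 12, 16, 10]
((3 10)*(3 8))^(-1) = (3 8 10) = [0, 1, 2, 8, 4, 5, 6, 7, 10, 9, 3]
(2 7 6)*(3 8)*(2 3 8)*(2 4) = (8)(2 7 6 3 4) = [0, 1, 7, 4, 2, 5, 3, 6, 8]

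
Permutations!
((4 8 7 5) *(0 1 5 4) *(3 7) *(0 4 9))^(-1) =(0 9 7 3 8 4 5 1) =[9, 0, 2, 8, 5, 1, 6, 3, 4, 7]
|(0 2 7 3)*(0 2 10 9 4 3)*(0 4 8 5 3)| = 9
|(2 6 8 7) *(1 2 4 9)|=7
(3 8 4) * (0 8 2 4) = (0 8)(2 4 3) = [8, 1, 4, 2, 3, 5, 6, 7, 0]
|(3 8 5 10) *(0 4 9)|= |(0 4 9)(3 8 5 10)|= 12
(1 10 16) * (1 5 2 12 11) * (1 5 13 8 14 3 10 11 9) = (1 11 5 2 12 9)(3 10 16 13 8 14) = [0, 11, 12, 10, 4, 2, 6, 7, 14, 1, 16, 5, 9, 8, 3, 15, 13]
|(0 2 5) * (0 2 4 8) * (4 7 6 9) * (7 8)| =4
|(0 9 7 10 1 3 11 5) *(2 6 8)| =24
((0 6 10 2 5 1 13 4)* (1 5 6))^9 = (0 1 13 4) = [1, 13, 2, 3, 0, 5, 6, 7, 8, 9, 10, 11, 12, 4]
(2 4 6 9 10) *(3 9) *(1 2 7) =(1 2 4 6 3 9 10 7) =[0, 2, 4, 9, 6, 5, 3, 1, 8, 10, 7]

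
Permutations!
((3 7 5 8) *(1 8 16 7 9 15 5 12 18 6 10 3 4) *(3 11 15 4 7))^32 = (1 18 15 9 7 10 16)(3 8 6 5 4 12 11) = [0, 18, 2, 8, 12, 4, 5, 10, 6, 7, 16, 3, 11, 13, 14, 9, 1, 17, 15]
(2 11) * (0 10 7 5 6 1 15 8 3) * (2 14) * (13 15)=(0 10 7 5 6 1 13 15 8 3)(2 11 14)=[10, 13, 11, 0, 4, 6, 1, 5, 3, 9, 7, 14, 12, 15, 2, 8]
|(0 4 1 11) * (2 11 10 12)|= 7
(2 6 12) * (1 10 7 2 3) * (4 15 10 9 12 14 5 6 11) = [0, 9, 11, 1, 15, 6, 14, 2, 8, 12, 7, 4, 3, 13, 5, 10] = (1 9 12 3)(2 11 4 15 10 7)(5 6 14)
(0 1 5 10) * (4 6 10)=[1, 5, 2, 3, 6, 4, 10, 7, 8, 9, 0]=(0 1 5 4 6 10)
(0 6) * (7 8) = (0 6)(7 8) = [6, 1, 2, 3, 4, 5, 0, 8, 7]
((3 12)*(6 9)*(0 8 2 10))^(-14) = (12)(0 2)(8 10) = [2, 1, 0, 3, 4, 5, 6, 7, 10, 9, 8, 11, 12]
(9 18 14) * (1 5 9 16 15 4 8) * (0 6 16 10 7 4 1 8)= (0 6 16 15 1 5 9 18 14 10 7 4)= [6, 5, 2, 3, 0, 9, 16, 4, 8, 18, 7, 11, 12, 13, 10, 1, 15, 17, 14]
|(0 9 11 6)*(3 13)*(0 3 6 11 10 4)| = 12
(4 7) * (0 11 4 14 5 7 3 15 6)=(0 11 4 3 15 6)(5 7 14)=[11, 1, 2, 15, 3, 7, 0, 14, 8, 9, 10, 4, 12, 13, 5, 6]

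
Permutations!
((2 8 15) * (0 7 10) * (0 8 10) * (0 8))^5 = (0 10 2 15 8 7) = [10, 1, 15, 3, 4, 5, 6, 0, 7, 9, 2, 11, 12, 13, 14, 8]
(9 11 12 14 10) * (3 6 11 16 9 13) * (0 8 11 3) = [8, 1, 2, 6, 4, 5, 3, 7, 11, 16, 13, 12, 14, 0, 10, 15, 9] = (0 8 11 12 14 10 13)(3 6)(9 16)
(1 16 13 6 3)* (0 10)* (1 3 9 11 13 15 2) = (0 10)(1 16 15 2)(6 9 11 13) = [10, 16, 1, 3, 4, 5, 9, 7, 8, 11, 0, 13, 12, 6, 14, 2, 15]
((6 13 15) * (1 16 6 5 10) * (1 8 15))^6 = (1 6)(5 8)(10 15)(13 16) = [0, 6, 2, 3, 4, 8, 1, 7, 5, 9, 15, 11, 12, 16, 14, 10, 13]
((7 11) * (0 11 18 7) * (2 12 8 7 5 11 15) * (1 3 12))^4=(0 3 18 15 12 5 2 8 11 1 7)=[3, 7, 8, 18, 4, 2, 6, 0, 11, 9, 10, 1, 5, 13, 14, 12, 16, 17, 15]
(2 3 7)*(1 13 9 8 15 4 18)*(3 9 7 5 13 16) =(1 16 3 5 13 7 2 9 8 15 4 18) =[0, 16, 9, 5, 18, 13, 6, 2, 15, 8, 10, 11, 12, 7, 14, 4, 3, 17, 1]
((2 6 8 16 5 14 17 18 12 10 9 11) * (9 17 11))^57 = (2 6 8 16 5 14 11)(10 17 18 12) = [0, 1, 6, 3, 4, 14, 8, 7, 16, 9, 17, 2, 10, 13, 11, 15, 5, 18, 12]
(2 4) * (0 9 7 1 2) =(0 9 7 1 2 4) =[9, 2, 4, 3, 0, 5, 6, 1, 8, 7]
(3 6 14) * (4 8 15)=[0, 1, 2, 6, 8, 5, 14, 7, 15, 9, 10, 11, 12, 13, 3, 4]=(3 6 14)(4 8 15)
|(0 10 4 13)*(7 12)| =4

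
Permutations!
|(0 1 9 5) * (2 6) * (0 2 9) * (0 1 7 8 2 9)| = 10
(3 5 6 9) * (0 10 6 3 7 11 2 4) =(0 10 6 9 7 11 2 4)(3 5) =[10, 1, 4, 5, 0, 3, 9, 11, 8, 7, 6, 2]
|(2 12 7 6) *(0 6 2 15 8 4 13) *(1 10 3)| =6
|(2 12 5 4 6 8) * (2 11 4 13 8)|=8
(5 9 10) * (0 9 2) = (0 9 10 5 2) = [9, 1, 0, 3, 4, 2, 6, 7, 8, 10, 5]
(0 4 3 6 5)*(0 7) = (0 4 3 6 5 7) = [4, 1, 2, 6, 3, 7, 5, 0]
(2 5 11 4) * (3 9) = (2 5 11 4)(3 9) = [0, 1, 5, 9, 2, 11, 6, 7, 8, 3, 10, 4]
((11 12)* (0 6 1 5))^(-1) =(0 5 1 6)(11 12) =[5, 6, 2, 3, 4, 1, 0, 7, 8, 9, 10, 12, 11]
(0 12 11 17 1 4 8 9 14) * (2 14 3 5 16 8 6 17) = (0 12 11 2 14)(1 4 6 17)(3 5 16 8 9) = [12, 4, 14, 5, 6, 16, 17, 7, 9, 3, 10, 2, 11, 13, 0, 15, 8, 1]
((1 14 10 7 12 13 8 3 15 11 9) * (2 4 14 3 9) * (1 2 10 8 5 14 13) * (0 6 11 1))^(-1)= (0 12 7 10 11 6)(1 15 3)(2 9 8 14 5 13 4)= [12, 15, 9, 1, 2, 13, 0, 10, 14, 8, 11, 6, 7, 4, 5, 3]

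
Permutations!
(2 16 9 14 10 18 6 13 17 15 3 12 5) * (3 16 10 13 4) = [0, 1, 10, 12, 3, 2, 4, 7, 8, 14, 18, 11, 5, 17, 13, 16, 9, 15, 6] = (2 10 18 6 4 3 12 5)(9 14 13 17 15 16)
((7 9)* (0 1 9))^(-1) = [7, 0, 2, 3, 4, 5, 6, 9, 8, 1] = (0 7 9 1)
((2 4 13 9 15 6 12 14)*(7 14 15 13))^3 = (15)(2 14 7 4)(9 13) = [0, 1, 14, 3, 2, 5, 6, 4, 8, 13, 10, 11, 12, 9, 7, 15]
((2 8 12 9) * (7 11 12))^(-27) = (2 11)(7 9)(8 12) = [0, 1, 11, 3, 4, 5, 6, 9, 12, 7, 10, 2, 8]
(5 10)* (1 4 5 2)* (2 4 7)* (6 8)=[0, 7, 1, 3, 5, 10, 8, 2, 6, 9, 4]=(1 7 2)(4 5 10)(6 8)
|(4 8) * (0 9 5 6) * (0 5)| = 2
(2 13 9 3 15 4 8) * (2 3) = (2 13 9)(3 15 4 8) = [0, 1, 13, 15, 8, 5, 6, 7, 3, 2, 10, 11, 12, 9, 14, 4]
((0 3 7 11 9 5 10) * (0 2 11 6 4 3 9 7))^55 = (0 11)(2 3)(4 10)(5 6)(7 9) = [11, 1, 3, 2, 10, 6, 5, 9, 8, 7, 4, 0]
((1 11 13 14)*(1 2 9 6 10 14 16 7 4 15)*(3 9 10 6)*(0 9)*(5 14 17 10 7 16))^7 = (0 9 3)(1 4 2 5 11 15 7 14 13)(10 17) = [9, 4, 5, 0, 2, 11, 6, 14, 8, 3, 17, 15, 12, 1, 13, 7, 16, 10]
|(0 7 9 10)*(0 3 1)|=6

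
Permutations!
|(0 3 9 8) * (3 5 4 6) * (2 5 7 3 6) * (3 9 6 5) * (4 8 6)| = |(0 7 9 6 5 8)(2 3 4)| = 6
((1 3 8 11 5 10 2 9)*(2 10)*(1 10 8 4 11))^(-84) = (1 9 11)(2 4 8)(3 10 5) = [0, 9, 4, 10, 8, 3, 6, 7, 2, 11, 5, 1]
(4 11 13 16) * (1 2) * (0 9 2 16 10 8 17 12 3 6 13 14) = (0 9 2 1 16 4 11 14)(3 6 13 10 8 17 12) = [9, 16, 1, 6, 11, 5, 13, 7, 17, 2, 8, 14, 3, 10, 0, 15, 4, 12]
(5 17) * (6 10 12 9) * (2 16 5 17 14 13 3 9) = (17)(2 16 5 14 13 3 9 6 10 12) = [0, 1, 16, 9, 4, 14, 10, 7, 8, 6, 12, 11, 2, 3, 13, 15, 5, 17]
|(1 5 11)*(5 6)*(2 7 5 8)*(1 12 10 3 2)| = |(1 6 8)(2 7 5 11 12 10 3)| = 21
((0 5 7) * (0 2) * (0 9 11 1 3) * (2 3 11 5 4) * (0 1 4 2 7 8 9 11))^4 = [7, 4, 3, 11, 0, 8, 6, 2, 9, 5, 10, 1] = (0 7 2 3 11 1 4)(5 8 9)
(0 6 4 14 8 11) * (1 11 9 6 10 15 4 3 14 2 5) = (0 10 15 4 2 5 1 11)(3 14 8 9 6) = [10, 11, 5, 14, 2, 1, 3, 7, 9, 6, 15, 0, 12, 13, 8, 4]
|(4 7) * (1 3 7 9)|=|(1 3 7 4 9)|=5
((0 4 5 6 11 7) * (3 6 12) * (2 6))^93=(0 12 6)(2 7 5)(3 11 4)=[12, 1, 7, 11, 3, 2, 0, 5, 8, 9, 10, 4, 6]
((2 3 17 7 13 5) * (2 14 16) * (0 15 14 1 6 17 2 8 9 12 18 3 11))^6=(0 12 15 18 14 3 16 2 8 11 9)=[12, 1, 8, 16, 4, 5, 6, 7, 11, 0, 10, 9, 15, 13, 3, 18, 2, 17, 14]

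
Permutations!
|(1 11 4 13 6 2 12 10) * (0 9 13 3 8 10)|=|(0 9 13 6 2 12)(1 11 4 3 8 10)|=6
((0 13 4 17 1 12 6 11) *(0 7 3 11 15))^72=(17)=[0, 1, 2, 3, 4, 5, 6, 7, 8, 9, 10, 11, 12, 13, 14, 15, 16, 17]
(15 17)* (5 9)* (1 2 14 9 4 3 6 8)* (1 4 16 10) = [0, 2, 14, 6, 3, 16, 8, 7, 4, 5, 1, 11, 12, 13, 9, 17, 10, 15] = (1 2 14 9 5 16 10)(3 6 8 4)(15 17)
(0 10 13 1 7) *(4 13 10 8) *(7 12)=(0 8 4 13 1 12 7)=[8, 12, 2, 3, 13, 5, 6, 0, 4, 9, 10, 11, 7, 1]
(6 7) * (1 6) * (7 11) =(1 6 11 7) =[0, 6, 2, 3, 4, 5, 11, 1, 8, 9, 10, 7]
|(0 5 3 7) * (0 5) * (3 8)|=|(3 7 5 8)|=4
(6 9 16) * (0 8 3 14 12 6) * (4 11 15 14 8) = (0 4 11 15 14 12 6 9 16)(3 8) = [4, 1, 2, 8, 11, 5, 9, 7, 3, 16, 10, 15, 6, 13, 12, 14, 0]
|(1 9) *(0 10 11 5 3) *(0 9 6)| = |(0 10 11 5 3 9 1 6)| = 8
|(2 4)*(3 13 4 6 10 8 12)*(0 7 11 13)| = |(0 7 11 13 4 2 6 10 8 12 3)| = 11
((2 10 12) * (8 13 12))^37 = (2 8 12 10 13) = [0, 1, 8, 3, 4, 5, 6, 7, 12, 9, 13, 11, 10, 2]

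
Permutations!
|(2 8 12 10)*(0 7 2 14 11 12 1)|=20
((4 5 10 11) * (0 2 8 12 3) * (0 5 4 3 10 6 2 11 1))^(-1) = (0 1 10 12 8 2 6 5 3 11) = [1, 10, 6, 11, 4, 3, 5, 7, 2, 9, 12, 0, 8]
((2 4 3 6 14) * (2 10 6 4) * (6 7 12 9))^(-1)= (3 4)(6 9 12 7 10 14)= [0, 1, 2, 4, 3, 5, 9, 10, 8, 12, 14, 11, 7, 13, 6]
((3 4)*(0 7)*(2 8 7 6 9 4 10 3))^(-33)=(0 9 2 7 6 4 8)(3 10)=[9, 1, 7, 10, 8, 5, 4, 6, 0, 2, 3]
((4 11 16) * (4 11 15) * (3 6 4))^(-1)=[0, 1, 2, 15, 6, 5, 3, 7, 8, 9, 10, 16, 12, 13, 14, 4, 11]=(3 15 4 6)(11 16)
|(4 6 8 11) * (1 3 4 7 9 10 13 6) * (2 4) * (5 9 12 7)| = 28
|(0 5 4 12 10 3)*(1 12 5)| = 10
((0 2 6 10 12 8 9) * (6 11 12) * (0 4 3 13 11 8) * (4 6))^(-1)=(0 12 11 13 3 4 10 6 9 8 2)=[12, 1, 0, 4, 10, 5, 9, 7, 2, 8, 6, 13, 11, 3]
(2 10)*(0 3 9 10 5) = [3, 1, 5, 9, 4, 0, 6, 7, 8, 10, 2] = (0 3 9 10 2 5)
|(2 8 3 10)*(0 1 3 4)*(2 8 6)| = 6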